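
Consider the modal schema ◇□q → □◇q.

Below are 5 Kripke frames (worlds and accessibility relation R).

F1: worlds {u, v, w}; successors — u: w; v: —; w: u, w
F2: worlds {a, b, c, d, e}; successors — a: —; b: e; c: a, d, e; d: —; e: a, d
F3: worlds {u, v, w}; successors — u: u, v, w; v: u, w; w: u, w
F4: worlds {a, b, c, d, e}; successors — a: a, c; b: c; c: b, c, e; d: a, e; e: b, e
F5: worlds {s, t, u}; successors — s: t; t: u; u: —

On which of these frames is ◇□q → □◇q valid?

F1, F3

The schema corresponds to convergence: ∀x ∀y ∀z (Rxy ∧ Rxz → ∃w (Ryw ∧ Rzw)).
F1: holds.
F2: fails — Rcd and Rcd but d and d have no common successor.
F3: holds.
F4: fails — Rcb and Rce but b and e have no common successor.
F5: fails — Rtu and Rtu but u and u have no common successor.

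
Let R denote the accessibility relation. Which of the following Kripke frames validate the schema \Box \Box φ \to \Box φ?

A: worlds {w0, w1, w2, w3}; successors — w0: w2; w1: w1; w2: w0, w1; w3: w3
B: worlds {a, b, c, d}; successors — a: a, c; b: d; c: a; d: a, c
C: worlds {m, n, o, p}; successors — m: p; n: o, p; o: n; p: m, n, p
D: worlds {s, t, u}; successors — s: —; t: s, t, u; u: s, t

D

Frame correspondent (Sahlqvist): \forall x \forall y (Rxy \to \exists z (Rxz \wedge Rzy)) — i.e. density.
A: fails — Rw0w2 but no z with Rw0z and Rzw2.
B: fails — Rbd but no z with Rbz and Rzd.
C: fails — Ron but no z with Roz and Rzn.
D: satisfies the condition.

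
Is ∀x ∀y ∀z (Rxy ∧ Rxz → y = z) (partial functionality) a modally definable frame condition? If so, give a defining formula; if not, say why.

Yes — defined by ◇q → □q

This is a Sahlqvist condition; the CD axiom ◇q → □q defines it.
Suppose ◇q→□q is valid. Take Rxy, Rxz and set V(q)={y}. Then ◇q at x, so □q at x, so q at z, i.e. z=y.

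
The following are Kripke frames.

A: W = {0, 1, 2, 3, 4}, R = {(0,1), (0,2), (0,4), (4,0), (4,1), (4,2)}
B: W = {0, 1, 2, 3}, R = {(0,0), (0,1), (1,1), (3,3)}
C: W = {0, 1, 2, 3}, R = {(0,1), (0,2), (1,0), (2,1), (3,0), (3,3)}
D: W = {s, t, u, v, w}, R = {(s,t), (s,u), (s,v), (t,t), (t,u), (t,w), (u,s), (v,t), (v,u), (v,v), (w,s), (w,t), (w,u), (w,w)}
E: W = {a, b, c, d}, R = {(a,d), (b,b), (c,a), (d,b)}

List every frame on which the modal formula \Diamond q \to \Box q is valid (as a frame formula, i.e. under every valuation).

The schema corresponds to partial functionality: \forall x \forall y \forall z (Rxy \wedge Rxz \to y = z).
A: fails — 0 sees both 1 and 2.
B: fails — 0 sees both 0 and 1.
C: fails — 0 sees both 1 and 2.
D: fails — s sees both t and u.
E: condition met.
Valid on: E.

E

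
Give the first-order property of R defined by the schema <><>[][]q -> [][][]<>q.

forall x forall y forall z ((x R^2 y & x R^3 z) -> exists w (y R^2 w & zRw))

This is a Sahlqvist (Geach-type) schema ◇^2□^2q → □^3◇^1q.
First-order correspondent: forall x forall y forall z ((x R^2 y & x R^3 z) -> exists w (y R^2 w & zRw)).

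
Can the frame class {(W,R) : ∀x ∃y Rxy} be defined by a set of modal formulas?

Yes: it is seriality, defined by the D schema □p → ◇p.
Suppose □p→◇p is valid. At any x set V(p)=W. Then □p at x, so ◇p at x, so x has a successor.

Yes, by □p → ◇p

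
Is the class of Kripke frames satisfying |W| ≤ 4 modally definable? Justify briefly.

Not definable by any modal formula

If a class were modally definable it would be closed under disjoint unions (Goldblatt–Thomason).
Any modal formula valid on each of 5 disjoint one-world frames is valid on their disjoint union (validity is preserved under disjoint unions). Each one-world frame has |W|=1≤4, but the union has |W|=5.
Hence having at most 4 worlds is not modally definable.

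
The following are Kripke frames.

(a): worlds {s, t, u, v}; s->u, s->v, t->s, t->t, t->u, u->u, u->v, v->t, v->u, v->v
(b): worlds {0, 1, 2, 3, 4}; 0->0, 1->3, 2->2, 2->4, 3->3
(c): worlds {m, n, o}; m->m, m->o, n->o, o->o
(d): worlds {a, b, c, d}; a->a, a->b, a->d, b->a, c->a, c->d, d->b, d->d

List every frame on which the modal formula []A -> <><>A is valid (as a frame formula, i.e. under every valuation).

(a), (c), (d)

Frame correspondent (Sahlqvist): forall x exists w (xRw & x R^2 w) — i.e. a generalized confluence (Geach) condition.
(a): condition met.
(b): fails — at 4 but no w with 4Rw and 4R²w.
(c): condition met.
(d): condition met.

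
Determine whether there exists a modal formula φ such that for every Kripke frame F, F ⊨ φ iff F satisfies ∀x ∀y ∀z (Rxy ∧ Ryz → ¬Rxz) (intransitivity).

Not modally definable

Modal frame validity is preserved under surjective bounded morphisms.
The 7-cycle (worlds 0,1,2,3,4,5,6 with 0→1→2→3→4→5→6→0) is intransitive. Mapping every world to a single reflexive point • is a surjective bounded morphism; the reflexive point is not intransitive (R••∧R•• but R••).
So the class is not modally definable.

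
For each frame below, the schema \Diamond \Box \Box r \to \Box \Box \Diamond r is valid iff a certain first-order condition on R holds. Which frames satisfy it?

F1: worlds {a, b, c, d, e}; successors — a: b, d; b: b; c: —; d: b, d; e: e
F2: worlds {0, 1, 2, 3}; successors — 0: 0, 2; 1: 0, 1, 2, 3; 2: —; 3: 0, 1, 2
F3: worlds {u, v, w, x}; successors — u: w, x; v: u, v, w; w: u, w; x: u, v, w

The schema corresponds to a generalized confluence (Geach) condition: \forall x \forall y \forall z ((xRy \wedge x R^2 z) \to \exists w (y R^2 w \wedge zRw)).
F1: condition met.
F2: fails — 0R0, 0R²2 but no w with 0R²w and 2Rw.
F3: condition met.
Valid on: F1, F3.

F1, F3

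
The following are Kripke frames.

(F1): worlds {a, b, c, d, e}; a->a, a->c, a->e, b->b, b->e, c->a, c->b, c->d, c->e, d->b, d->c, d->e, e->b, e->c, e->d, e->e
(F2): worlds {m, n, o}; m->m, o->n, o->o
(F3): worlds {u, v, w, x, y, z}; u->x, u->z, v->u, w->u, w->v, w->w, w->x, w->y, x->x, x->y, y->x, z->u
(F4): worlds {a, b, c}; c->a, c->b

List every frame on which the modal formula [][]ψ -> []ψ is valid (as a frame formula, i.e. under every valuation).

Frame correspondent (Sahlqvist): forall x forall y (Rxy -> exists z (Rxz & Rzy)) — i.e. density.
(F1): ✓.
(F2): ✓.
(F3): fails — Ruz but no t with Rut and Rtz.
(F4): fails — Rca but no z with Rcz and Rza.
Valid on: (F1), (F2).

(F1), (F2)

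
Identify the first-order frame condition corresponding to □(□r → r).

Shift-reflexivity

Suppose □(□r→r) is valid. Take Rxy and set V(r)={w : Ryw}. Then at y, □r holds; since □(□r→r) at x, □r→r at y, so r at y, i.e. Ryy.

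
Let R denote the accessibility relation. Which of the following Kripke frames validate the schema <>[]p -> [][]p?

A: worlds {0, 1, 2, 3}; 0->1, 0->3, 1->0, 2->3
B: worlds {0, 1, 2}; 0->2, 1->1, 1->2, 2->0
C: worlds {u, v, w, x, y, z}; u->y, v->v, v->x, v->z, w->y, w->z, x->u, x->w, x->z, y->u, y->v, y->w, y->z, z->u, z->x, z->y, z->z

Frame correspondent (Sahlqvist): forall x forall y forall z ((xRy & x R^2 z) -> exists w (yRw & z = w)) — i.e. a generalized confluence (Geach) condition.
A: fails — 0R3, 0R²0 but no w with 3Rw and 0=w.
B: fails — 1R1, 1R²0 but no w with 1Rw and 0=w.
C: fails — vRv, vR²u but no t with vRt and u=t.

none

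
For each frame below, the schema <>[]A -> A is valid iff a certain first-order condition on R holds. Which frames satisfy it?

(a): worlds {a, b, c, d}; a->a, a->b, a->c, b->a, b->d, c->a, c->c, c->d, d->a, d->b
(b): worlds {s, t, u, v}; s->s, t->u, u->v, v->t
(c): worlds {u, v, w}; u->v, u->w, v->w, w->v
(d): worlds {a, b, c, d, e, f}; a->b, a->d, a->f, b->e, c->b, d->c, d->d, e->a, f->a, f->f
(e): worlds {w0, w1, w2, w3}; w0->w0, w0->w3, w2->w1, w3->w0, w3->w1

This is the axiom for symmetry; its first-order frame correspondent is forall x forall y (Rxy -> Ryx).
(a): fails — Rcd but not Rdc.
(b): fails — Rvt but not Rtv.
(c): fails — Ruv but not Rvu.
(d): fails — Rdc but not Rcd.
(e): fails — Rw3w1 but not Rw1w3.

none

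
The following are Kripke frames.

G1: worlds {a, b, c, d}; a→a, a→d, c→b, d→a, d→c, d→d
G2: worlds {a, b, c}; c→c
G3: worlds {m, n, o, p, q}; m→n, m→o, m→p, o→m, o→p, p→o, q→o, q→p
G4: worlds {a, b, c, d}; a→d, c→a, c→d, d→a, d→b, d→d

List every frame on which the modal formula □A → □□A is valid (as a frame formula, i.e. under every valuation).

The schema corresponds to transitivity: ∀x ∀y ∀z (Rxy ∧ Ryz → Rxz).
G1: fails — Rdc and Rcb but not Rdb.
G2: condition met.
G3: fails — Rom and Rmo but not Roo.
G4: fails — Rcd and Rdb but not Rcb.
Valid on: G2.

G2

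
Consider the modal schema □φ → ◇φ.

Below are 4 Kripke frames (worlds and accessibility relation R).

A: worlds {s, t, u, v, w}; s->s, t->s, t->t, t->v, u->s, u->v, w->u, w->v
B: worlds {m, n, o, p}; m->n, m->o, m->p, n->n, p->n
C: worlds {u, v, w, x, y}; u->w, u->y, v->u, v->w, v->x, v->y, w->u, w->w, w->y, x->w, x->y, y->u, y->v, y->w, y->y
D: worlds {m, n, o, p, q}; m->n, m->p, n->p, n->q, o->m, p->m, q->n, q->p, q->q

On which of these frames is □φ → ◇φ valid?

Frame correspondent (Sahlqvist): ∀x ∃y Rxy — i.e. seriality.
A: fails — world v has no successor.
B: fails — world o has no successor.
C: satisfies the condition.
D: satisfies the condition.
Valid on: C, D.

C, D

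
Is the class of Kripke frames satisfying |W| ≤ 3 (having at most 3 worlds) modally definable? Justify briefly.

Not definable by any modal formula

Any modally definable frame class is closed under disjoint unions.
Any modal formula valid on each of 4 disjoint one-world frames is valid on their disjoint union (validity is preserved under disjoint unions). Each one-world frame has |W|=1≤3, but the union has |W|=4.
Hence having at most 3 worlds is not modally definable.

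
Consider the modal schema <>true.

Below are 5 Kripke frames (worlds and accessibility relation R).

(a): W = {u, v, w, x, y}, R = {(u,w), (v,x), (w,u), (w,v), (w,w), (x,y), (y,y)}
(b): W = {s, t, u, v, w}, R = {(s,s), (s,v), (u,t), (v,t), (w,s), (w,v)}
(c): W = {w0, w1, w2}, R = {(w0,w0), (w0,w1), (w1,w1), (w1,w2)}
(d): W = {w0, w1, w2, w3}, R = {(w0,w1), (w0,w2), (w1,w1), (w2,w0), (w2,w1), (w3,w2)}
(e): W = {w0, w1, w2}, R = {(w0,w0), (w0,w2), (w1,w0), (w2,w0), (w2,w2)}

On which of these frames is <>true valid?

(a), (d), (e)

This is the axiom for seriality; its first-order frame correspondent is forall x exists y Rxy.
(a): holds.
(b): fails — world t has no successor.
(c): fails — world w2 has no successor.
(d): holds.
(e): holds.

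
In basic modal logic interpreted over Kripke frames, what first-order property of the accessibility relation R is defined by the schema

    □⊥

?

emptiness of R

□⊥ is valid iff no world has any successor (otherwise □⊥ fails at any world with one).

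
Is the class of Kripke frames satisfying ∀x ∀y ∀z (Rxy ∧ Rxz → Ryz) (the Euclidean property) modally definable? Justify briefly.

Yes — defined by ◇r → □◇r

Yes: it is the Euclidean property, defined by the 5 schema ◇r → □◇r.
Suppose ◇r→□◇r is valid. Take Rxy, Rxz and set V(r)={y}. Then ◇r at x, so □◇r at x, so ◇r at z, so some w with Rzw has r; w=y, i.e. Rzy. By symmetry of the argument, Ryz.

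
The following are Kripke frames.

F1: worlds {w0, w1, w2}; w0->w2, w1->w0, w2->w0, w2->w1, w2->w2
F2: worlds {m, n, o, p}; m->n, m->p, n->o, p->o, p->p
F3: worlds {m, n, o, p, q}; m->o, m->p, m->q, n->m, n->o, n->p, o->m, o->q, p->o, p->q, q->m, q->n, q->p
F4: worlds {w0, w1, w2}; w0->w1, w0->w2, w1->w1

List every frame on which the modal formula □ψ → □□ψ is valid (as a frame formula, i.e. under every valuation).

Frame correspondent (Sahlqvist): ∀x ∀y ∀z (Rxy ∧ Ryz → Rxz) — i.e. transitivity.
F1: fails — Rw1w0 and Rw0w2 but not Rw1w2.
F2: fails — Rmn and Rno but not Rmo.
F3: fails — Rom and Rmo but not Roo.
F4: ✓.
Valid on: F4.

F4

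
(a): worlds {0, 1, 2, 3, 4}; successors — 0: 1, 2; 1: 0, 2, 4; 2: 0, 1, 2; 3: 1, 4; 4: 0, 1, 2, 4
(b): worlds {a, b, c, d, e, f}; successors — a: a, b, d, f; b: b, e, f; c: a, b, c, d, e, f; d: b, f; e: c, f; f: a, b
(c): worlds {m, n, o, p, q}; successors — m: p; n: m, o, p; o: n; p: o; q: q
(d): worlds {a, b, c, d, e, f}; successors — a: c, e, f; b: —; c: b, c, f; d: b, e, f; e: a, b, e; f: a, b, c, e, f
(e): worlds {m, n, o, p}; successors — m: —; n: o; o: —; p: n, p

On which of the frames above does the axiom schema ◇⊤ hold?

(a), (b), (c)

Frame correspondent (Sahlqvist): ∀x ∃y Rxy — i.e. seriality.
(a): condition met.
(b): condition met.
(c): condition met.
(d): fails — world b has no successor.
(e): fails — world m has no successor.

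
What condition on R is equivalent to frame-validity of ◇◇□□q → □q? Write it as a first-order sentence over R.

This is a Sahlqvist (Geach-type) schema ◇^2□^2q → □^1◇^0q.
Minimal-valuation argument: fix x; take any y with xR^2y and any z with xR^1z. Set V(q) to the set of worlds R-reachable from y in exactly 2 steps. Then □^2q holds at y, so the antecedent holds at x; validity forces ◇^0q at z, giving a w with zR^0w and yR^2w.
First-order correspondent: ∀x ∀y ∀z ((xR²y ∧ xRz) → ∃w (yR²w ∧ z = w)).

∀x ∀y ∀z ((xR²y ∧ xRz) → ∃w (yR²w ∧ z = w))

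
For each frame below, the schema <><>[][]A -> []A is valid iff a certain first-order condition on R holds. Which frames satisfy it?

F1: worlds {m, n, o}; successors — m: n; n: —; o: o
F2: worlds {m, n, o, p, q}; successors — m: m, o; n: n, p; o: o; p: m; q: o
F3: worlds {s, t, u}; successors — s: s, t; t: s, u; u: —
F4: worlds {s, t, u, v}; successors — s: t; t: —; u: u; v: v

F1, F4

The schema corresponds to a generalized confluence (Geach) condition: forall x forall y forall z ((x R^2 y & xRz) -> exists w (y R^2 w & z = w)).
F1: satisfies the condition.
F2: fails — mR²o, mRm but no w with oR²w and m=w.
F3: fails — sR²u, sRs but no w with uR²w and s=w.
F4: satisfies the condition.
Valid on: F1, F4.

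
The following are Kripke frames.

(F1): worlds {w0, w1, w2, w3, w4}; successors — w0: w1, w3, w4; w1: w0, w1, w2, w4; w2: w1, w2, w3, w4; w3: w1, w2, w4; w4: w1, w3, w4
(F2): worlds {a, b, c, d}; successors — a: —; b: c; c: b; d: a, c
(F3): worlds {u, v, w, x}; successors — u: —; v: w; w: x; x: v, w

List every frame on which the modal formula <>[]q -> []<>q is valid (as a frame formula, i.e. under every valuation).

(F1)

The schema corresponds to convergence: forall x forall y forall z (Rxy & Rxz -> exists w (Ryw & Rzw)).
(F1): satisfies the condition.
(F2): fails — Rdc and Rda but c and a have no common successor.
(F3): fails — Rxw and Rxv but w and v have no common successor.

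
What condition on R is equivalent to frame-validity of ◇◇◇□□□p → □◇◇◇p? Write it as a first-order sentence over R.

This is a Sahlqvist (Geach-type) schema ◇^3□^3p → □^1◇^3p.
Minimal-valuation argument: fix x; take any y with xR^3y and any z with xR^1z. Set V(p) to the set of worlds R-reachable from y in exactly 3 steps. Then □^3p holds at y, so the antecedent holds at x; validity forces ◇^3p at z, giving a w with zR^3w and yR^3w.
First-order correspondent: ∀x ∀y ∀z ((xR³y ∧ xRz) → ∃w (yR³w ∧ zR³w)).

∀x ∀y ∀z ((xR³y ∧ xRz) → ∃w (yR³w ∧ zR³w))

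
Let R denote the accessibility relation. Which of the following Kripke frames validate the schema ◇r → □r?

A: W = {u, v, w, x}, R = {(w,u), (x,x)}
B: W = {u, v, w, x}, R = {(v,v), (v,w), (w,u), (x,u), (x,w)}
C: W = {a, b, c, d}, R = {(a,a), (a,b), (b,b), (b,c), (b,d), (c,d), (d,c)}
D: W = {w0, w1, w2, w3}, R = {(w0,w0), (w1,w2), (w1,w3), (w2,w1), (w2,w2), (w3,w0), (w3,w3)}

A

The schema corresponds to partial functionality: ∀x ∀y ∀z (Rxy ∧ Rxz → y = z).
A: ✓.
B: fails — v sees both v and w.
C: fails — a sees both a and b.
D: fails — w1 sees both w2 and w3.
Valid on: A.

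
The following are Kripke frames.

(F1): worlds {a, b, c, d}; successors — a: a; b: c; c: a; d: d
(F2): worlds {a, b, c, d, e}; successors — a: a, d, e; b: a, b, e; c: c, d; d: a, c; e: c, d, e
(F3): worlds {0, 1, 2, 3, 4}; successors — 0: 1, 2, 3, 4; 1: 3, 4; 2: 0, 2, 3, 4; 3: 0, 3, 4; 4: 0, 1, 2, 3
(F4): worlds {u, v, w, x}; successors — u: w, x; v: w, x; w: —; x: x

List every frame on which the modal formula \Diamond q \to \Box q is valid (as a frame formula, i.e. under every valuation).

(F1)

Frame correspondent (Sahlqvist): \forall x \forall y \forall z (Rxy \wedge Rxz \to y = z) — i.e. partial functionality.
(F1): ✓.
(F2): fails — a sees both a and d.
(F3): fails — 0 sees both 1 and 2.
(F4): fails — u sees both w and x.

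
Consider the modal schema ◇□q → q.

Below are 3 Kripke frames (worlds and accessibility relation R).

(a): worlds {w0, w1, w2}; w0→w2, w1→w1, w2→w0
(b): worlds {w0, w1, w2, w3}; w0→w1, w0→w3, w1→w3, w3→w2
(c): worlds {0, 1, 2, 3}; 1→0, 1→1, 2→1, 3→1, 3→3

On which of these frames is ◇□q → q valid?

(a)

Frame correspondent (Sahlqvist): ∀x ∀y (Rxy → Ryx) — i.e. symmetry.
(a): satisfies the condition.
(b): fails — Rw0w1 but not Rw1w0.
(c): fails — R10 but not R01.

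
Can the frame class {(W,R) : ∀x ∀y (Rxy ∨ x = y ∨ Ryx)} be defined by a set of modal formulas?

Any modally definable frame class is closed under disjoint unions.
Take 2 disjoint single-world reflexive frames: each is trivially connected, but their disjoint union has 2 worlds with no edge between distinct components, so it is not connected.
So no modal formula (or set of formulas) defines exactly the connected frames.

Not modally definable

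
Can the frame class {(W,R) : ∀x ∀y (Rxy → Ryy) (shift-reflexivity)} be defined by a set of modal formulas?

Yes: it is shift-reflexivity, defined by the T□ schema □(□p → p).

Yes — defined by □(□p → p)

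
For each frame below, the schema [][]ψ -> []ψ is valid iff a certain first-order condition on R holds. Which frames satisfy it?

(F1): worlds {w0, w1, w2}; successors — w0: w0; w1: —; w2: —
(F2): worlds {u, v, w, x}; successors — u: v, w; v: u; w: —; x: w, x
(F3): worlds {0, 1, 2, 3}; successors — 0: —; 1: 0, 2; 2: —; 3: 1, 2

(F1)

Frame correspondent (Sahlqvist): forall x forall y (Rxy -> exists z (Rxz & Rzy)) — i.e. density.
(F1): condition met.
(F2): fails — Ruv but no z with Ruz and Rzv.
(F3): fails — R12 but no z with R1z and Rz2.
Valid on: (F1).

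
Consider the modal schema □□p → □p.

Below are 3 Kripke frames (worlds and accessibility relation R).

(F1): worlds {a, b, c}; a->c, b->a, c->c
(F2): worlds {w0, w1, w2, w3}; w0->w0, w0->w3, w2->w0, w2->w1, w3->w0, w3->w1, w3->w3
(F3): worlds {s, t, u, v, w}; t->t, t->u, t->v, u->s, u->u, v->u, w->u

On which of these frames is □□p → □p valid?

The schema corresponds to density: ∀x ∀y (Rxy → ∃z (Rxz ∧ Rzy)).
(F1): fails — Rba but no z with Rbz and Rza.
(F2): fails — Rw2w1 but no z with Rw2z and Rzw1.
(F3): holds.

(F3)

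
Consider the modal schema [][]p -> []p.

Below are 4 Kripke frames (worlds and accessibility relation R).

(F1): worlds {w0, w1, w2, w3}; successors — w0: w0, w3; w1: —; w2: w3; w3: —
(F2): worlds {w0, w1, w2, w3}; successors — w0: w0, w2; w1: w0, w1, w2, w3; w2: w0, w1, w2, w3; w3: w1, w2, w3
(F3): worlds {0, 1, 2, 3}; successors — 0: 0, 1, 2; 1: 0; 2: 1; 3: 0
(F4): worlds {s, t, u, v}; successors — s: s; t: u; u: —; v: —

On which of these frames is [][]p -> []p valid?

This is the axiom for density; its first-order frame correspondent is forall x forall y (Rxy -> exists z (Rxz & Rzy)).
(F1): fails — Rw2w3 but no z with Rw2z and Rzw3.
(F2): ✓.
(F3): fails — R21 but no z with R2z and Rz1.
(F4): fails — Rtu but no z with Rtz and Rzu.

(F2)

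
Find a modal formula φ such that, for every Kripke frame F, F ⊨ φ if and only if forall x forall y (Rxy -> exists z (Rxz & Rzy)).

□□q → □q

This is density; the standard corresponding axiom is C4: □□q → □q.
Suppose □□q→□q is valid. Take Rxy and set V(q)={w : xR²w}. Then □□q at x, so □q at x, so q at y, i.e. ∃z(Rxz∧Rzy).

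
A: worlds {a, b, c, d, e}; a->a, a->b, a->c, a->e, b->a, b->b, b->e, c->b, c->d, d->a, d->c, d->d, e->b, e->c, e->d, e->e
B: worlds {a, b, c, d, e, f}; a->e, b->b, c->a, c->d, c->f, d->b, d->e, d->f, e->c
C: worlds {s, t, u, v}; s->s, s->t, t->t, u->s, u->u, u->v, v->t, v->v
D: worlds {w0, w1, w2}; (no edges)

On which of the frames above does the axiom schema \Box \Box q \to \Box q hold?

A, C, D

The schema corresponds to density: \forall x \forall y (Rxy \to \exists z (Rxz \wedge Rzy)).
A: ✓.
B: fails — Rcd but no z with Rcz and Rzd.
C: ✓.
D: ✓.
Valid on: A, C, D.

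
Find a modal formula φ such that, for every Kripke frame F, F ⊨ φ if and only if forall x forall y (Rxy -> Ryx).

A defining formula is p → □◇p (the B axiom).
Suppose p→□◇p is valid. Take Rxy and set V(p)={x}. Then p at x, so □◇p at x, so ◇p at y, so some z with Ryz has p; z=x, i.e. Ryx.

p → □◇p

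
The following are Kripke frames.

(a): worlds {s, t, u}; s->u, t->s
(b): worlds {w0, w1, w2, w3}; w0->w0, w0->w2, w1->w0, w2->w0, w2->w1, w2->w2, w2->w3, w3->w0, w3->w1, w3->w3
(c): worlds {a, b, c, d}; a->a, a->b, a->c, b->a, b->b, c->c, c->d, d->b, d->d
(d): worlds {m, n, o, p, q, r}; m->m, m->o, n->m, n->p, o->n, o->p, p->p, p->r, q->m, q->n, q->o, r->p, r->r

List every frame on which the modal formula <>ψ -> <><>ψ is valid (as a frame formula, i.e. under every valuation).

The schema corresponds to a generalized confluence (Geach) condition: forall x forall y (xRy -> exists w (y = w & x R^2 w)).
(a): fails — sRu but no w with u=w and sR²w.
(b): holds.
(c): holds.
(d): fails — oRn but no w with n=w and oR²w.

(b), (c)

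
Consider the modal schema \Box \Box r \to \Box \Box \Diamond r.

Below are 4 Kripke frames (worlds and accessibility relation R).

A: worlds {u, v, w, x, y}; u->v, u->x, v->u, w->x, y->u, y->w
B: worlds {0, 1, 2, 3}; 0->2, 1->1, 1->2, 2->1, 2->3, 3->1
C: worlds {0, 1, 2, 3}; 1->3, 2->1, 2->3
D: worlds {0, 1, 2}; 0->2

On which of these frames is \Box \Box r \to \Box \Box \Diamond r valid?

The schema corresponds to a generalized confluence (Geach) condition: \forall x \forall z (x R^2 z \to \exists w (x R^2 w \wedge zRw)).
A: fails — uR²u but no t with uR²t and uRt.
B: holds.
C: fails — 2R²3 but no w with 2R²w and 3Rw.
D: holds.
Valid on: B, D.

B, D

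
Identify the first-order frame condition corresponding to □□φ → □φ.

density: ∀x ∀y (Rxy → ∃z (Rxz ∧ Rzy))

Suppose □□φ→□φ is valid. Take Rxy and set V(φ)={w : xR²w}. Then □□φ at x, so □φ at x, so φ at y, i.e. ∃z(Rxz∧Rzy).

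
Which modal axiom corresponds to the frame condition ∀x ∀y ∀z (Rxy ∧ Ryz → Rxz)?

□s → □□s

A defining formula is □s → □□s (the 4 axiom).
Suppose □s→□□s is valid. Take Rxy, Ryz and set V(s)={w : Rxw}. Then □s at x, so □□s at x, so □s at y, so s at z, i.e. Rxz.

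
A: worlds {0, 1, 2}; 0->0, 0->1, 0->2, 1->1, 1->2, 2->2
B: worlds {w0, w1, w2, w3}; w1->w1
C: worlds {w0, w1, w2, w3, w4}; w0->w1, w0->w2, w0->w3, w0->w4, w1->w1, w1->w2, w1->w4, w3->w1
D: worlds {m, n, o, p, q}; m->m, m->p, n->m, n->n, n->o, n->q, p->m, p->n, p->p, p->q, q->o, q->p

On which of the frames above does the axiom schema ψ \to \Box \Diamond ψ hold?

Frame correspondent (Sahlqvist): \forall x \forall y (Rxy \to Ryx) — i.e. symmetry.
A: fails — R02 but not R20.
B: ✓.
C: fails — Rw1w2 but not Rw2w1.
D: fails — Rpn but not Rnp.

B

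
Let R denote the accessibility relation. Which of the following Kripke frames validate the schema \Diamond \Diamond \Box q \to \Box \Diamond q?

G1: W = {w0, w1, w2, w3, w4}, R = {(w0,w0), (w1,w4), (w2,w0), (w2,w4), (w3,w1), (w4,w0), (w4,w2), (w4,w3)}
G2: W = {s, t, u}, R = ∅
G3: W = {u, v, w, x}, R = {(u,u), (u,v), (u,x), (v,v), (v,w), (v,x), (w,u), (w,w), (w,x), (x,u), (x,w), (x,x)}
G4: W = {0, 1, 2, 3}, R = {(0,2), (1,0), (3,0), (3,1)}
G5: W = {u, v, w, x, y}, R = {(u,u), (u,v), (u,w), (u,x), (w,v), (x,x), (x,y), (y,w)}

The schema corresponds to a generalized confluence (Geach) condition: \forall x \forall y \forall z ((x R^2 y \wedge xRz) \to \exists w (yRw \wedge zRw)).
G1: fails — w1R²w3, w1Rw4 but no w with w3Rw and w4Rw.
G2: satisfies the condition.
G3: satisfies the condition.
G4: fails — 1R²2, 1R0 but no w with 2Rw and 0Rw.
G5: fails — uR²u, uRv but no t with uRt and vRt.

G2, G3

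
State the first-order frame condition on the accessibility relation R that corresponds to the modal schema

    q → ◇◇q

This is a Sahlqvist (Geach-type) schema ◇^0□^0q → □^0◇^2q.
Minimal-valuation argument: fix x; take any y with xR^0y and any z with xR^0z. Set V(q) to the set of worlds R-reachable from y in exactly 0 steps. Then □^0q holds at y, so the antecedent holds at x; validity forces ◇^2q at z, giving a w with zR^2w and yR^0w.
First-order correspondent: ∀x ∃w (x = w ∧ xR²w).

∀x ∃w (x = w ∧ xR²w)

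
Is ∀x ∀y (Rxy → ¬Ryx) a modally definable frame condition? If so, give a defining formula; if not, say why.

Modal frame validity is preserved under surjective bounded morphisms.
The 5-cycle (worlds a,b,c,d,e with a→b→c→d→e→a) is asymmetric. Mapping every world to a single reflexive point • is a surjective bounded morphism, and the reflexive point is not asymmetric (R•• but asymmetry requires ¬R••).
So the class is not modally definable.

Not modally definable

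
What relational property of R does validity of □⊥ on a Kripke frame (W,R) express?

Emptiness of R

□⊥ is valid iff no world has any successor (otherwise □⊥ fails at any world with one).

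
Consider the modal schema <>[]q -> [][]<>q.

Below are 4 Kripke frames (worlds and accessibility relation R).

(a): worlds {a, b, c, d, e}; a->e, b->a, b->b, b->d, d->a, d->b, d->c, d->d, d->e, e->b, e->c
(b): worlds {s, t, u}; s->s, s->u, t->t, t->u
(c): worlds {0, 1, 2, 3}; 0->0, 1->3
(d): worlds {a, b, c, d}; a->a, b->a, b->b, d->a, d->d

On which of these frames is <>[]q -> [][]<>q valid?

(c), (d)

This is the axiom for a generalized confluence (Geach) condition; its first-order frame correspondent is forall x forall y forall z ((xRy & x R^2 z) -> exists w (yRw & zRw)).
(a): fails — aRe, aR²c but no w with eRw and cRw.
(b): fails — sRs, sR²u but no w with sRw and uRw.
(c): condition met.
(d): condition met.
Valid on: (c), (d).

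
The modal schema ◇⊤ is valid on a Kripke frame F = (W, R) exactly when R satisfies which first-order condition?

seriality: ∀x ∃y Rxy

◇⊤ holds at w iff w has a successor, so frame-validity of ◇⊤ is exactly seriality. Equivalently via □A → ◇A:
Suppose □A→◇A is valid. At any x set V(A)=W. Then □A at x, so ◇A at x, so x has a successor.
Conversely, on a frame with seriality the schema holds at every world under every valuation.
Frame condition: ∀x ∃y Rxy.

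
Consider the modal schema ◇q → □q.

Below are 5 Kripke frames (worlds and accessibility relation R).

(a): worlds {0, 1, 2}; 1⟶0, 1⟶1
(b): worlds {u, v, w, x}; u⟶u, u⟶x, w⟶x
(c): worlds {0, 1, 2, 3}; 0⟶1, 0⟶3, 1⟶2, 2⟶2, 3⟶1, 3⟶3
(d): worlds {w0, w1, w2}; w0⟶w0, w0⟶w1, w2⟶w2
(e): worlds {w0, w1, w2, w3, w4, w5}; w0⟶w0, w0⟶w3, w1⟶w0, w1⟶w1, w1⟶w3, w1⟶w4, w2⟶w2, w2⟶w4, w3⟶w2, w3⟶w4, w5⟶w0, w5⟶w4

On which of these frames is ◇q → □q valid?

Frame correspondent (Sahlqvist): ∀x ∀y ∀z (Rxy ∧ Rxz → y = z) — i.e. partial functionality.
(a): fails — 1 sees both 0 and 1.
(b): fails — u sees both u and x.
(c): fails — 0 sees both 1 and 3.
(d): fails — w0 sees both w0 and w1.
(e): fails — w0 sees both w0 and w3.
Valid on no frame.

none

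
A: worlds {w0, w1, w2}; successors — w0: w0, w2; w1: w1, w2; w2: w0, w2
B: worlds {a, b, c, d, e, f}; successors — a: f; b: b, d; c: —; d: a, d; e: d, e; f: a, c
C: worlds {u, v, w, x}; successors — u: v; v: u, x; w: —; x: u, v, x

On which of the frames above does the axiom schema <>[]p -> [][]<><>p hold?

The schema corresponds to a generalized confluence (Geach) condition: forall x forall y forall z ((xRy & x R^2 z) -> exists w (yRw & z R^2 w)).
A: ✓.
B: fails — aRf, aR²c but no w with fRw and cR²w.
C: fails — vRu, vR²u but no t with uRt and uR²t.

A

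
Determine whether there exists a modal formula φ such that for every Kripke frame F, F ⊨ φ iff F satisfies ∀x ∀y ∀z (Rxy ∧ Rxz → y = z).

Yes: it is partial functionality, defined by the CD schema ◇q → □q.
Suppose ◇q→□q is valid. Take Rxy, Rxz and set V(q)={y}. Then ◇q at x, so □q at x, so q at z, i.e. z=y.

Yes — defined by ◇q → □q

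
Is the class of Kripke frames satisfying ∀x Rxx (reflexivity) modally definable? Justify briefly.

Yes, by □r → r

This is a Sahlqvist condition; the T axiom □r → r defines it.
Suppose □r→r is valid. At any x set V(r)={w : Rxw}. Then □r holds at x, so r holds at x, i.e. Rxx.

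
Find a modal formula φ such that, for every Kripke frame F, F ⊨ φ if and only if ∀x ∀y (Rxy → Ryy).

This is shift-reflexivity; the standard corresponding axiom is T□: □(□p → p).
Suppose □(□p→p) is valid. Take Rxy and set V(p)={w : Ryw}. Then at y, □p holds; since □(□p→p) at x, □p→p at y, so p at y, i.e. Ryy.

□(□p → p)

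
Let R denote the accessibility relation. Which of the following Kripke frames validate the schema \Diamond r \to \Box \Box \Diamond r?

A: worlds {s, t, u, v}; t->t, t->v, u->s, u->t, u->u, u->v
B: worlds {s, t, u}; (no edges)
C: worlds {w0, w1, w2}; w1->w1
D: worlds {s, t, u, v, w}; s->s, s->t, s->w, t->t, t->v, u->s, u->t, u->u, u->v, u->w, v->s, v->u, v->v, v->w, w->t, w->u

B, C

This is the axiom for a generalized confluence (Geach) condition; its first-order frame correspondent is \forall x \forall y \forall z ((xRy \wedge x R^2 z) \to \exists w (y = w \wedge zRw)).
A: fails — tRt, tR²v but no w with t=w and vRw.
B: ✓.
C: ✓.
D: fails — sRs, sR²t but no w* with s=w* and tRw*.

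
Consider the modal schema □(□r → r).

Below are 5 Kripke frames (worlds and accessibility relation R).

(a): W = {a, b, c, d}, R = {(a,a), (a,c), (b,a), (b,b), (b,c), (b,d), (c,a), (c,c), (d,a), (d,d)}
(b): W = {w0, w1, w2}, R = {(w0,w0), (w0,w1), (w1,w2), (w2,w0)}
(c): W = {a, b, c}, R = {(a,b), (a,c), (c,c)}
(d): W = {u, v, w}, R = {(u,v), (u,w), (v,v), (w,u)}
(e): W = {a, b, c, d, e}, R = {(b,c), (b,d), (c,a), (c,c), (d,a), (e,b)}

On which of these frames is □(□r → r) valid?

This is the axiom for shift-reflexivity; its first-order frame correspondent is ∀x ∀y (Rxy → Ryy).
(a): satisfies the condition.
(b): fails — Rw1w2 but not Rw2w2.
(c): fails — Rab but not Rbb.
(d): fails — Rwu but not Ruu.
(e): fails — Reb but not Rbb.
Valid on: (a).

(a)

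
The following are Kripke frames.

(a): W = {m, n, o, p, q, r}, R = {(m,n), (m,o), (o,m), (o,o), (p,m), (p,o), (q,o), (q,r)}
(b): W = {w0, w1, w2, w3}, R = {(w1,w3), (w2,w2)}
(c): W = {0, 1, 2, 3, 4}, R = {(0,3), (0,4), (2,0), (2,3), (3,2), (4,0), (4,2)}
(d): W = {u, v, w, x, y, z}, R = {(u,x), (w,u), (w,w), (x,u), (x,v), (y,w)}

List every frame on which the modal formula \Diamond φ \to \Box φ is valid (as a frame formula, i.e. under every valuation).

The schema corresponds to partial functionality: \forall x \forall y \forall z (Rxy \wedge Rxz \to y = z).
(a): fails — m sees both n and o.
(b): ✓.
(c): fails — 0 sees both 3 and 4.
(d): fails — w sees both u and w.

(b)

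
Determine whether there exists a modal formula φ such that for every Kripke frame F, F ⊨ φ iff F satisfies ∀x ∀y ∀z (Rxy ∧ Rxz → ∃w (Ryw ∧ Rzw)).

This is a Sahlqvist condition; the .2 axiom ◇□q → □◇q defines it.
Suppose ◇□q→□◇q is valid. Take Rxy, Rxz and set V(q)={w : Ryw}. Then □q at y so ◇□q at x, so □◇q at x, so ◇q at z, giving w with Rzw and Ryw.

Yes, by ◇□q → □◇q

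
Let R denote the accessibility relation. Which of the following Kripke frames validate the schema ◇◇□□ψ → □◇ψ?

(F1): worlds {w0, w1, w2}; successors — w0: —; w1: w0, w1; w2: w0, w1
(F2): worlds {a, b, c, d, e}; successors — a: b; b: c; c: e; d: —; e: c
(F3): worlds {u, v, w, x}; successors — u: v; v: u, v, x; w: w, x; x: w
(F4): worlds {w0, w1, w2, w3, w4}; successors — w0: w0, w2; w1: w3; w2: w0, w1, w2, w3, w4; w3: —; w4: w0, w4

This is the axiom for a generalized confluence (Geach) condition; its first-order frame correspondent is ∀x ∀y ∀z ((xR²y ∧ xRz) → ∃w (yR²w ∧ zRw)).
(F1): fails — w1R²w0, w1Rw0 but no w with w0R²w and w0Rw.
(F2): ✓.
(F3): fails — vR²u, vRx but no t with uR²t and xRt.
(F4): fails — w0R²w1, w0Rw0 but no w with w1R²w and w0Rw.

(F2)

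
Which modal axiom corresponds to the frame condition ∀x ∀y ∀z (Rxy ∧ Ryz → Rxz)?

A defining formula is □q → □□q (the 4 axiom).
Suppose □q→□□q is valid. Take Rxy, Ryz and set V(q)={w : Rxw}. Then □q at x, so □□q at x, so □q at y, so q at z, i.e. Rxz.

□q → □□q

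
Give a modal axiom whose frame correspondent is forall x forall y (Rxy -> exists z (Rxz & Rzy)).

The condition is density. The C4 schema □□r → □r defines it.
Suppose □□r→□r is valid. Take Rxy and set V(r)={w : xR²w}. Then □□r at x, so □r at x, so r at y, i.e. ∃z(Rxz∧Rzy).

□□r → □r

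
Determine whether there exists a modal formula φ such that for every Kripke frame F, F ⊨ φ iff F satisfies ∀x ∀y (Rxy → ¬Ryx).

Any modally definable frame class is closed under surjective bounded morphisms.
The 4-cycle (worlds a,b,c,d with a→b→c→d→a) is asymmetric. Mapping every world to a single reflexive point • is a surjective bounded morphism, and the reflexive point is not asymmetric (R•• but asymmetry requires ¬R••).
So the class is not modally definable.

Not definable by any modal formula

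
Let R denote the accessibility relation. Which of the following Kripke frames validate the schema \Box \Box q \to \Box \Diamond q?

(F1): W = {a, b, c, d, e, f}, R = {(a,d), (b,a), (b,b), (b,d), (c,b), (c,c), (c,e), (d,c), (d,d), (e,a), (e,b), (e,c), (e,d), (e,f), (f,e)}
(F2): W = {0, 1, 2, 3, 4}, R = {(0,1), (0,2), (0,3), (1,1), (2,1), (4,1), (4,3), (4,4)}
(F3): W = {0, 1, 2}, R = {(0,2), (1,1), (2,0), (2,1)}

(F1), (F3)

This is the axiom for a generalized confluence (Geach) condition; its first-order frame correspondent is \forall x \forall z (xRz \to \exists w (x R^2 w \wedge zRw)).
(F1): condition met.
(F2): fails — 0R3 but no w with 0R²w and 3Rw.
(F3): condition met.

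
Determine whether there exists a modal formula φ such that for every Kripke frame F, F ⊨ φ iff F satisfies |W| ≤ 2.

No — not modally definable

If a class were modally definable it would be closed under disjoint unions (Goldblatt–Thomason).
Any modal formula valid on each of 3 disjoint one-world frames is valid on their disjoint union (validity is preserved under disjoint unions). Each one-world frame has |W|=1≤2, but the union has |W|=3.
So the class is not modally definable.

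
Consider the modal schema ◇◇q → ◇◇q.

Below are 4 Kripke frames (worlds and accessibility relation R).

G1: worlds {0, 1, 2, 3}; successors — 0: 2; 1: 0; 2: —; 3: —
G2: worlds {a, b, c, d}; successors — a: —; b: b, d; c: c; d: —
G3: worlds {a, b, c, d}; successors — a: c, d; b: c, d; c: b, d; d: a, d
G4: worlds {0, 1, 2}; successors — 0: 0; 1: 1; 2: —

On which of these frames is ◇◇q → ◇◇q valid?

G1, G2, G3, G4

This is the axiom for a generalized confluence (Geach) condition; its first-order frame correspondent is ∀x ∀y (xR²y → ∃w (y = w ∧ xR²w)).
G1: condition met.
G2: condition met.
G3: condition met.
G4: condition met.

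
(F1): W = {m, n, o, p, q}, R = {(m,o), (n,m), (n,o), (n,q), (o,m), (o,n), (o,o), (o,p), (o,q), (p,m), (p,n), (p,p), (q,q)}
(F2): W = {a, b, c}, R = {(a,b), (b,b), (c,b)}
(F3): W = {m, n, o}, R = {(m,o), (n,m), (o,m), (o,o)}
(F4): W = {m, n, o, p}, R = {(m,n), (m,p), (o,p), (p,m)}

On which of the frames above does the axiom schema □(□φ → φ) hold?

This is the axiom for shift-reflexivity; its first-order frame correspondent is ∀x ∀y (Rxy → Ryy).
(F1): fails — Rom but not Rmm.
(F2): holds.
(F3): fails — Rnm but not Rmm.
(F4): fails — Rop but not Rpp.

(F2)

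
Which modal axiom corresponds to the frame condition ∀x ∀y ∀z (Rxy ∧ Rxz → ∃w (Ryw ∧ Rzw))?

The condition is convergence. The .2 schema ◇□ψ → □◇ψ defines it.

◇□ψ → □◇ψ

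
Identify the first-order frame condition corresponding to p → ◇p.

This schema is equivalent to the T axiom □p → p.
Its frame correspondent is reflexivity — ∀x Rxx.

reflexivity: ∀x Rxx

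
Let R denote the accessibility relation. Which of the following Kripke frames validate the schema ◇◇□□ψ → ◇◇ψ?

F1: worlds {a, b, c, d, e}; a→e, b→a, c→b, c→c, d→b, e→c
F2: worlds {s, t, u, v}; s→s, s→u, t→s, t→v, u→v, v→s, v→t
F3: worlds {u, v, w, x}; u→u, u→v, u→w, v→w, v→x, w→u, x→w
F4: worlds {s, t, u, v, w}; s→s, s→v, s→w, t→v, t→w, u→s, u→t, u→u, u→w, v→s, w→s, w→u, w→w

This is the axiom for a generalized confluence (Geach) condition; its first-order frame correspondent is ∀x ∀y (xR²y → ∃w (yR²w ∧ xR²w)).
F1: fails — bR²e but no w with eR²w and bR²w.
F2: holds.
F3: holds.
F4: holds.
Valid on: F2, F3, F4.

F2, F3, F4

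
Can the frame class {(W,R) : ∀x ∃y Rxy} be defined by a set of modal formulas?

This is a Sahlqvist condition; the D axiom □q → ◇q defines it.
Suppose □q→◇q is valid. At any x set V(q)=W. Then □q at x, so ◇q at x, so x has a successor.

Definable; □q → ◇q defines it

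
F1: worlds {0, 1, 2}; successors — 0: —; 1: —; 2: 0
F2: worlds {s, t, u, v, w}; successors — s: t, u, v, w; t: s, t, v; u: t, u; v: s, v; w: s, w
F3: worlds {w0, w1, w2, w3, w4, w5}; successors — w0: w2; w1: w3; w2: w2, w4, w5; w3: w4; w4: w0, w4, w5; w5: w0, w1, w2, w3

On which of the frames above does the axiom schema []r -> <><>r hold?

This is the axiom for a generalized confluence (Geach) condition; its first-order frame correspondent is forall x exists w (xRw & x R^2 w).
F1: fails — at 0 but no w with 0Rw and 0R²w.
F2: ✓.
F3: fails — at w1 but no w with w1Rw and w1R²w.
Valid on: F2.

F2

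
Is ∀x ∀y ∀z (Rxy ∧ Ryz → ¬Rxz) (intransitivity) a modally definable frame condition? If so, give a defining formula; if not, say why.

Not modally definable

If a class were modally definable it would be closed under surjective bounded morphisms (Goldblatt–Thomason).
The 3-cycle (worlds 0,1,2 with 0→1→2→0) is intransitive. Mapping every world to a single reflexive point • is a surjective bounded morphism; the reflexive point is not intransitive (R••∧R•• but R••).
Hence intransitivity is not modally definable.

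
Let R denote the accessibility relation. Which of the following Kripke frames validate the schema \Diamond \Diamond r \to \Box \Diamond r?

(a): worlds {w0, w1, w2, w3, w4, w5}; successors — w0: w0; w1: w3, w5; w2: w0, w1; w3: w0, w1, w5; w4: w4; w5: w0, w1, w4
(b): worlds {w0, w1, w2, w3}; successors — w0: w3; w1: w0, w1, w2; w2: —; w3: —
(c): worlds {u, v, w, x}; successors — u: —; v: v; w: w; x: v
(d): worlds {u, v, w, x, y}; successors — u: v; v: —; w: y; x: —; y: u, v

This is the axiom for a generalized confluence (Geach) condition; its first-order frame correspondent is \forall x \forall y \forall z ((x R^2 y \wedge xRz) \to \exists w (y = w \wedge zRw)).
(a): fails — w1R²w4, w1Rw3 but no w with w4=w and w3Rw.
(b): fails — w1R²w0, w1Rw0 but no w with w0=w and w0Rw.
(c): condition met.
(d): fails — yR²v, yRv but no t with v=t and vRt.

(c)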